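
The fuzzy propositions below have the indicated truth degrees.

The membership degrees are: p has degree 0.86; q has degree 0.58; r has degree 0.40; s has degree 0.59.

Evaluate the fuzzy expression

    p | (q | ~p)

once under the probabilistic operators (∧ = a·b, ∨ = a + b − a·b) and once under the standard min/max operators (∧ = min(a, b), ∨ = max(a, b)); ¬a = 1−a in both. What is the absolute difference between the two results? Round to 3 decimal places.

Under probabilistic:
  ~p = 1 − 0.8600 = 0.1400
  q | ~p = a + b − a·b on (0.5800, 0.1400) = 0.6388
  p | (q | ~p) = a + b − a·b on (0.8600, 0.6388) = 0.9494
  → value = 0.9494
Under standard min/max:
  ~p = 1 − 0.86 = 0.14
  q | ~p = max(a, b) on (0.58, 0.14) = 0.58
  p | (q | ~p) = max(a, b) on (0.86, 0.58) = 0.86
  → value = 0.8600
|0.9494 − 0.8600| = 0.089

0.089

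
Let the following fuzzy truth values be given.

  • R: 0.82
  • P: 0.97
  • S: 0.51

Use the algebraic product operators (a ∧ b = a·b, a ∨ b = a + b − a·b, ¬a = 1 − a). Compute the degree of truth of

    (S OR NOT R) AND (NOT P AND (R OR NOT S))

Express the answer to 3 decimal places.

0.016

NOT R = 1 − 0.8200 = 0.1800
S OR NOT R = a + b − a·b on (0.5100, 0.1800) = 0.5982
NOT P = 1 − 0.9700 = 0.0300
NOT S = 1 − 0.5100 = 0.4900
R OR NOT S = a + b − a·b on (0.8200, 0.4900) = 0.9082
NOT P AND (R OR NOT S) = a·b on (0.0300, 0.9082) = 0.0272
(S OR NOT R) AND (NOT P AND (R OR NOT S)) = a·b on (0.5982, 0.0272) = 0.0163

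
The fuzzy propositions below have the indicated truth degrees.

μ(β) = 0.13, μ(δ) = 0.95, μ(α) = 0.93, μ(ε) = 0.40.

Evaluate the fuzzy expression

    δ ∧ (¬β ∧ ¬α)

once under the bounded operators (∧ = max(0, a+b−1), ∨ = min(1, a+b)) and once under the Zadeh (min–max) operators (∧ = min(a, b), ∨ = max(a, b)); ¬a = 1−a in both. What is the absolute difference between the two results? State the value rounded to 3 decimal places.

Under bounded:
  ¬β = 1 − 0.13 = 0.87
  ¬α = 1 − 0.93 = 0.07
  ¬β ∧ ¬α = max(0, a+b−1) on (0.87, 0.07) = 0.00
  δ ∧ (¬β ∧ ¬α) = max(0, a+b−1) on (0.95, 0.00) = 0.00
  → value = 0.0000
Under Zadeh (min–max):
  ¬β = 1 − 0.13 = 0.87
  ¬α = 1 − 0.93 = 0.07
  ¬β ∧ ¬α = min(a, b) on (0.87, 0.07) = 0.07
  δ ∧ (¬β ∧ ¬α) = min(a, b) on (0.95, 0.07) = 0.07
  → value = 0.0700
|0.0000 − 0.0700| = 0.070

0.070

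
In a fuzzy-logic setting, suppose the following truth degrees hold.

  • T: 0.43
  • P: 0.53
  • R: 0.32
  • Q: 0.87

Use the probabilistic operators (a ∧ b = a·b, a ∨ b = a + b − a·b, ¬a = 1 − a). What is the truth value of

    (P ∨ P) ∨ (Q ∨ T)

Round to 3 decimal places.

P ∨ P = a + b − a·b on (0.5300, 0.5300) = 0.7791
Q ∨ T = a + b − a·b on (0.8700, 0.4300) = 0.9259
(P ∨ P) ∨ (Q ∨ T) = a + b − a·b on (0.7791, 0.9259) = 0.9836

0.984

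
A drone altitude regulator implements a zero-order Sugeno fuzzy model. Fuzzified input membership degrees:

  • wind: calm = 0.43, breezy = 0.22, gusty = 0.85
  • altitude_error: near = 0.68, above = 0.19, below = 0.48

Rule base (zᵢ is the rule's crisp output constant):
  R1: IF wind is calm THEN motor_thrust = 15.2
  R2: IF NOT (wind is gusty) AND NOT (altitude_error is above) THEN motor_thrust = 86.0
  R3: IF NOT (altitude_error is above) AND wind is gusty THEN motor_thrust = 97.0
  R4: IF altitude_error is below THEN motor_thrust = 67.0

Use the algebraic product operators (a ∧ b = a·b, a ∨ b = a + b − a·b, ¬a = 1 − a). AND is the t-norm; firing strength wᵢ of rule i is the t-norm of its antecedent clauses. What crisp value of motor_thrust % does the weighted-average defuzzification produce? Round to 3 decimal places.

67.401

R1 (z=15.2): calm=0.43 → w = 0.4300
R2 (z=86.0): ¬gusty=1−0.85=0.15, ¬above=1−0.19=0.81; AND[a·b] → w = 0.1215
R3 (z=97.0): ¬above=1−0.19=0.81, gusty=0.85; AND[a·b] → w = 0.6885
R4 (z=67.0): below=0.48 → w = 0.4800
Weighted average = (0.4300·15.2 + 0.1215·86.0 + 0.6885·97.0 + 0.4800·67.0) / (0.4300 + 0.1215 + 0.6885 + 0.4800)
  = 115.9295 / 1.7200 = 67.401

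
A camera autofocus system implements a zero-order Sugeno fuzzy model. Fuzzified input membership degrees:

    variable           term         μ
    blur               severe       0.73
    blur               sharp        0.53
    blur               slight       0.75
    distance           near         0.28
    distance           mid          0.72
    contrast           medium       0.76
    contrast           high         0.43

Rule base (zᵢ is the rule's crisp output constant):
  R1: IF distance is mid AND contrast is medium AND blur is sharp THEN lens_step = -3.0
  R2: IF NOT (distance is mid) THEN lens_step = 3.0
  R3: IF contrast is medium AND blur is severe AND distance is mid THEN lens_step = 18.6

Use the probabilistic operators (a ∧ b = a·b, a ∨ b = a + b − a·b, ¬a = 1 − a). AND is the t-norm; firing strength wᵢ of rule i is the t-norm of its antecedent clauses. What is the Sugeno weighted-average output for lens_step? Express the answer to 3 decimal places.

R1 (z=-3.0): mid=0.72, medium=0.76, sharp=0.53; AND[a·b] → w = 0.2900
R2 (z=3.0): ¬mid=1−0.72=0.28 → w = 0.2800
R3 (z=18.6): medium=0.76, severe=0.73, mid=0.72; AND[a·b] → w = 0.3995
Weighted average = (0.2900·-3.0 + 0.2800·3.0 + 0.3995·18.6) / (0.2900 + 0.2800 + 0.3995)
  = 7.3998 / 0.9695 = 7.633

7.633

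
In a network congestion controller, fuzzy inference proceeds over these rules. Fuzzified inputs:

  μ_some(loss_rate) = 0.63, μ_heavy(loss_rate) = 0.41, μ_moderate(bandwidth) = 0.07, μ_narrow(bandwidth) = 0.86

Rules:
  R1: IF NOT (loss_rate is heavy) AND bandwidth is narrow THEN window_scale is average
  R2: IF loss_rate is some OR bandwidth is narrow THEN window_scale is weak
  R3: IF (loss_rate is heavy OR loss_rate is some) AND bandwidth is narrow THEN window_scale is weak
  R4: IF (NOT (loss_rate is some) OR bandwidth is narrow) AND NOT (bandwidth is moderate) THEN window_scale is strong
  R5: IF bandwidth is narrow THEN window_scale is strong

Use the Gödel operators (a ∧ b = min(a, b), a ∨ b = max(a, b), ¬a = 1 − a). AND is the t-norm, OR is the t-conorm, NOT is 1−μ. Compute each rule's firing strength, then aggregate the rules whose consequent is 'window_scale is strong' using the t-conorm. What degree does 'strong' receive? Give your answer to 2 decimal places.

0.86

R1: ¬heavy=1−0.41=0.59, narrow=0.86; AND[min(a, b)] → w = 0.59
R2: some=0.63, narrow=0.86; OR[max(a, b)] → w = 0.86
R3: (heavy=0.41 OR some=0.63) = 0.63; AND[min(a, b)] with narrow=0.86 → w = 0.63
R4: (¬some=1−0.63=0.37 OR narrow=0.86) = 0.86; AND[min(a, b)] with ¬moderate=1−0.07=0.93 → w = 0.86
R5: narrow=0.86 → w = 0.86
Rules with consequent 'strong': {R4, R5} → strengths 0.86, 0.86
Aggregate via t-conorm [max(a, b)]: 0.86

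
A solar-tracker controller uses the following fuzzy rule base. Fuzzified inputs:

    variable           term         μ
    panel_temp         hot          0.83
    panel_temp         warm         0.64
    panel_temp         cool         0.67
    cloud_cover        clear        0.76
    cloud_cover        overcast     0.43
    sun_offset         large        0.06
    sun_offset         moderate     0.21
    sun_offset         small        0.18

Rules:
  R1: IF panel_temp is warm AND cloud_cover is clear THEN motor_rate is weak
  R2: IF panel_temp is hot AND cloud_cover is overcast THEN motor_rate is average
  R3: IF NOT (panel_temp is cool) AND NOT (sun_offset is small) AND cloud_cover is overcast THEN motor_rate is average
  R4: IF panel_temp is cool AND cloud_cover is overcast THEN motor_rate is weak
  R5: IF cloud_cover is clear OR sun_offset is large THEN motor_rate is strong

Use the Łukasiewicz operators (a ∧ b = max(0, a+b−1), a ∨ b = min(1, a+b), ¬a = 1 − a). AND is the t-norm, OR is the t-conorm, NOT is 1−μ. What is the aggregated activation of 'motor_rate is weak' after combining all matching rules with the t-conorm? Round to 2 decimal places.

0.50

R1: warm=0.64, clear=0.76; AND[max(0, a+b−1)] → w = 0.40
R2: hot=0.83, overcast=0.43; AND[max(0, a+b−1)] → w = 0.26
R3: ¬cool=1−0.67=0.33, ¬small=1−0.18=0.82, overcast=0.43; AND[max(0, a+b−1)] → w = 0.00
R4: cool=0.67, overcast=0.43; AND[max(0, a+b−1)] → w = 0.10
R5: clear=0.76, large=0.06; OR[min(1, a+b)] → w = 0.82
Rules with consequent 'weak': {R1, R4} → strengths 0.40, 0.10
Aggregate via t-conorm [min(1, a+b)]: 0.50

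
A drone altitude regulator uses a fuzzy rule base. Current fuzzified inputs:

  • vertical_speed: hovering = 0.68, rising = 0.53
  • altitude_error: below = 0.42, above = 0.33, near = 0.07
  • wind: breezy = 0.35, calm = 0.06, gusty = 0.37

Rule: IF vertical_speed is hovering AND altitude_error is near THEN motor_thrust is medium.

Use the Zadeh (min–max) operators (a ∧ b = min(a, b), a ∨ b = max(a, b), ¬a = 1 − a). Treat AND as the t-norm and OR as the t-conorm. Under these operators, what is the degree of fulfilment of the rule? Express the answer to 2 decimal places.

firing strength: hovering=0.68, near=0.07; AND[min(a, b)] → w = 0.07

0.07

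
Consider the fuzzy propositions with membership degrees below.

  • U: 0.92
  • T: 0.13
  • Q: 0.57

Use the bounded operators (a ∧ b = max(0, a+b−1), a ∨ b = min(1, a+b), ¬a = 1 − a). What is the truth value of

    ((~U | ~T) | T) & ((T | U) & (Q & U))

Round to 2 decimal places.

~U = 1 − 0.92 = 0.08
~T = 1 − 0.13 = 0.87
~U | ~T = min(1, a+b) on (0.08, 0.87) = 0.95
(~U | ~T) | T = min(1, a+b) on (0.95, 0.13) = 1.00
T | U = min(1, a+b) on (0.13, 0.92) = 1.00
Q & U = max(0, a+b−1) on (0.57, 0.92) = 0.49
(T | U) & (Q & U) = max(0, a+b−1) on (1.00, 0.49) = 0.49
((~U | ~T) | T) & ((T | U) & (Q & U)) = max(0, a+b−1) on (1.00, 0.49) = 0.49

0.49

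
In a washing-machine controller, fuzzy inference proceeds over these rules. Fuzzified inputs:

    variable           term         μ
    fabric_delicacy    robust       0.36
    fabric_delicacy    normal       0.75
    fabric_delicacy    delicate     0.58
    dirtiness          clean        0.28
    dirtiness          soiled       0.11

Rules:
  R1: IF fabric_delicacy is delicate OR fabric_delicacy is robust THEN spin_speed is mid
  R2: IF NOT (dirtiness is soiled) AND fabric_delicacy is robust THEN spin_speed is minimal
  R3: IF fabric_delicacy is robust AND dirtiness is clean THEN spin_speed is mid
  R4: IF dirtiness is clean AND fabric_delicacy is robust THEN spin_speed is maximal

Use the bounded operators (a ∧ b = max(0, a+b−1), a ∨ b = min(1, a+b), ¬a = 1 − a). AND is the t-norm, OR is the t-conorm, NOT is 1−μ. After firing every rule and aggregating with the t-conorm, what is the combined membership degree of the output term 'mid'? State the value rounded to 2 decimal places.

R1: delicate=0.58, robust=0.36; OR[min(1, a+b)] → w = 0.94
R2: ¬soiled=1−0.11=0.89, robust=0.36; AND[max(0, a+b−1)] → w = 0.25
R3: robust=0.36, clean=0.28; AND[max(0, a+b−1)] → w = 0.00
R4: clean=0.28, robust=0.36; AND[max(0, a+b−1)] → w = 0.00
Rules with consequent 'mid': {R1, R3} → strengths 0.94, 0.00
Aggregate via t-conorm [min(1, a+b)]: 0.94

0.94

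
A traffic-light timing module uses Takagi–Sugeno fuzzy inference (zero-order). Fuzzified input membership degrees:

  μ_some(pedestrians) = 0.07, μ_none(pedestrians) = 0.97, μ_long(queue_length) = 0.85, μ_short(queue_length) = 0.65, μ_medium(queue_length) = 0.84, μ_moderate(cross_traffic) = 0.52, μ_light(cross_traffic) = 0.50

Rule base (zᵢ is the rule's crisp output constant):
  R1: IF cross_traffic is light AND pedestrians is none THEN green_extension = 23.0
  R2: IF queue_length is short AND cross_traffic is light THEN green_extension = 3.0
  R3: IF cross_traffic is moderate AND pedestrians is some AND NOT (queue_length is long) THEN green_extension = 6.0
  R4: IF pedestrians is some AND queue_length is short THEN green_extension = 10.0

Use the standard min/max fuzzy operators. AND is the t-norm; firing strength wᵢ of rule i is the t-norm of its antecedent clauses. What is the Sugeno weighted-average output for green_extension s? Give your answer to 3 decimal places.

R1 (z=23.0): light=0.50, none=0.97; AND[min(a, b)] → w = 0.50
R2 (z=3.0): short=0.65, light=0.50; AND[min(a, b)] → w = 0.50
R3 (z=6.0): moderate=0.52, some=0.07, ¬long=1−0.85=0.15; AND[min(a, b)] → w = 0.07
R4 (z=10.0): some=0.07, short=0.65; AND[min(a, b)] → w = 0.07
Weighted average = (0.50·23.0 + 0.50·3.0 + 0.07·6.0 + 0.07·10.0) / (0.50 + 0.50 + 0.07 + 0.07)
  = 14.1200 / 1.1400 = 12.386

12.386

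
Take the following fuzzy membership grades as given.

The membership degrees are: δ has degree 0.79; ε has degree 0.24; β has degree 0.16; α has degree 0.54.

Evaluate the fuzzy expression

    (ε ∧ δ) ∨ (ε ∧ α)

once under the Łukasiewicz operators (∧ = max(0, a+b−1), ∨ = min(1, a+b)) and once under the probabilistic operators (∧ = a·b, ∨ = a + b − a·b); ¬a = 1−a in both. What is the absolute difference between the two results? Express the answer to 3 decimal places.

0.265

Under Łukasiewicz:
  ε ∧ δ = max(0, a+b−1) on (0.24, 0.79) = 0.03
  ε ∧ α = max(0, a+b−1) on (0.24, 0.54) = 0.00
  (ε ∧ δ) ∨ (ε ∧ α) = min(1, a+b) on (0.03, 0.00) = 0.03
  → value = 0.0300
Under probabilistic:
  ε ∧ δ = a·b on (0.2400, 0.7900) = 0.1896
  ε ∧ α = a·b on (0.2400, 0.5400) = 0.1296
  (ε ∧ δ) ∨ (ε ∧ α) = a + b − a·b on (0.1896, 0.1296) = 0.2946
  → value = 0.2946
|0.0300 − 0.2946| = 0.265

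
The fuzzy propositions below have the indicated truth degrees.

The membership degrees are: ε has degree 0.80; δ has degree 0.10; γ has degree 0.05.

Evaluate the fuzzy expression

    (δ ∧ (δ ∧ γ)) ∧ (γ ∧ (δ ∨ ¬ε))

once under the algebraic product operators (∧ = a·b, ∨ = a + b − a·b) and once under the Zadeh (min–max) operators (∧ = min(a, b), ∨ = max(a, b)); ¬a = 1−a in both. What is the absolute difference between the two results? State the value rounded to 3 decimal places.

0.050

Under algebraic product:
  δ ∧ γ = a·b on (0.1000, 0.0500) = 0.0050
  δ ∧ (δ ∧ γ) = a·b on (0.1000, 0.0050) = 0.0005
  ¬ε = 1 − 0.8000 = 0.2000
  δ ∨ ¬ε = a + b − a·b on (0.1000, 0.2000) = 0.2800
  γ ∧ (δ ∨ ¬ε) = a·b on (0.0500, 0.2800) = 0.0140
  (δ ∧ (δ ∧ γ)) ∧ (γ ∧ (δ ∨ ¬ε)) = a·b on (0.0005, 0.0140) = 0.0000
  → value = 0.0000
Under Zadeh (min–max):
  δ ∧ γ = min(a, b) on (0.10, 0.05) = 0.05
  δ ∧ (δ ∧ γ) = min(a, b) on (0.10, 0.05) = 0.05
  ¬ε = 1 − 0.80 = 0.20
  δ ∨ ¬ε = max(a, b) on (0.10, 0.20) = 0.20
  γ ∧ (δ ∨ ¬ε) = min(a, b) on (0.05, 0.20) = 0.05
  (δ ∧ (δ ∧ γ)) ∧ (γ ∧ (δ ∨ ¬ε)) = min(a, b) on (0.05, 0.05) = 0.05
  → value = 0.0500
|0.0000 − 0.0500| = 0.050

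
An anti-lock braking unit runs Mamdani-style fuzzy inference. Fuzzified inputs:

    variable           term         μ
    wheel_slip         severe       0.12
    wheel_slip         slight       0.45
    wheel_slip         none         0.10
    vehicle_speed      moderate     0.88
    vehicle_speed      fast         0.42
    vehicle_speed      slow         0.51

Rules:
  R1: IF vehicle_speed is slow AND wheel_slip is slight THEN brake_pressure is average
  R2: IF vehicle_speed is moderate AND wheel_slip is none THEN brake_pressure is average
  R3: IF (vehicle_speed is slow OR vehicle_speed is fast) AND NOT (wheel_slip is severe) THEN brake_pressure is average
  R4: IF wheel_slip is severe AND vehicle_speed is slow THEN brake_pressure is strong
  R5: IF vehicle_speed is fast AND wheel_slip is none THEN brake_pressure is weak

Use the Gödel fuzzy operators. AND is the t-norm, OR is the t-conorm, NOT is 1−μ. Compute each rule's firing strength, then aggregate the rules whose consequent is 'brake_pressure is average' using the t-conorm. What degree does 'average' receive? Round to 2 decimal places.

0.51

R1: slow=0.51, slight=0.45; AND[min(a, b)] → w = 0.45
R2: moderate=0.88, none=0.10; AND[min(a, b)] → w = 0.10
R3: (slow=0.51 OR fast=0.42) = 0.51; AND[min(a, b)] with ¬severe=1−0.12=0.88 → w = 0.51
R4: severe=0.12, slow=0.51; AND[min(a, b)] → w = 0.12
R5: fast=0.42, none=0.10; AND[min(a, b)] → w = 0.10
Rules with consequent 'average': {R1, R2, R3} → strengths 0.45, 0.10, 0.51
Aggregate via t-conorm [max(a, b)]: 0.51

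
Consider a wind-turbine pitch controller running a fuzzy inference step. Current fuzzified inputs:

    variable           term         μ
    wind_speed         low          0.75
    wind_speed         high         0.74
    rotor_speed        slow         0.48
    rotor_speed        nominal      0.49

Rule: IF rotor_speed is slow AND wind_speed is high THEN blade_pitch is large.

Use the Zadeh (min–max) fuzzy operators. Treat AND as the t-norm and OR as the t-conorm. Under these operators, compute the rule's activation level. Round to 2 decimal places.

0.48

firing strength: slow=0.48, high=0.74; AND[min(a, b)] → w = 0.48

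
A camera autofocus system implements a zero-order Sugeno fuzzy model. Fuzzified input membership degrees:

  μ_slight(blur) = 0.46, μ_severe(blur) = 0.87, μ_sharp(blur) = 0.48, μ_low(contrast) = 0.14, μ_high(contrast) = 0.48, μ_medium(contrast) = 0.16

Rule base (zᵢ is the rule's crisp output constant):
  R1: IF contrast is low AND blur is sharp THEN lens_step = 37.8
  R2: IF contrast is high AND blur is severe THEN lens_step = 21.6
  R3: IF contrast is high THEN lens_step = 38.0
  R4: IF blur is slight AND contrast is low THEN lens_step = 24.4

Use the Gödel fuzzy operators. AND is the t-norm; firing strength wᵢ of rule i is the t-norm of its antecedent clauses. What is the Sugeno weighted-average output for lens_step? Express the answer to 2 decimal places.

30.09

R1 (z=37.8): low=0.14, sharp=0.48; AND[min(a, b)] → w = 0.14
R2 (z=21.6): high=0.48, severe=0.87; AND[min(a, b)] → w = 0.48
R3 (z=38.0): high=0.48 → w = 0.48
R4 (z=24.4): slight=0.46, low=0.14; AND[min(a, b)] → w = 0.14
Weighted average = (0.14·37.8 + 0.48·21.6 + 0.48·38.0 + 0.14·24.4) / (0.14 + 0.48 + 0.48 + 0.14)
  = 37.3160 / 1.2400 = 30.09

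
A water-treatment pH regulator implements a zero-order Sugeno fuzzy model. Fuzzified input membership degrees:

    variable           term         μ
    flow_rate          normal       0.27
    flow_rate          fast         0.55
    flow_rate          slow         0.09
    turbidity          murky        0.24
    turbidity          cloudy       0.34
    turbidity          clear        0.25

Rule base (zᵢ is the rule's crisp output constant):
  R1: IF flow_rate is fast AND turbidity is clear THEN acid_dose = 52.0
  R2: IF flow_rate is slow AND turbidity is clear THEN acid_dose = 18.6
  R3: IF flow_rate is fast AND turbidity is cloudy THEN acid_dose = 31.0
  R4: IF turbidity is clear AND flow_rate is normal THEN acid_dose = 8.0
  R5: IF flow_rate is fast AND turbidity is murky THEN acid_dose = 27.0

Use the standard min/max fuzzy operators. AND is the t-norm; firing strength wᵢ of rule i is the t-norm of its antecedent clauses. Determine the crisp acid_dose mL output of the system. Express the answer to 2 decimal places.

28.80

R1 (z=52.0): fast=0.55, clear=0.25; AND[min(a, b)] → w = 0.25
R2 (z=18.6): slow=0.09, clear=0.25; AND[min(a, b)] → w = 0.09
R3 (z=31.0): fast=0.55, cloudy=0.34; AND[min(a, b)] → w = 0.34
R4 (z=8.0): clear=0.25, normal=0.27; AND[min(a, b)] → w = 0.25
R5 (z=27.0): fast=0.55, murky=0.24; AND[min(a, b)] → w = 0.24
Weighted average = (0.25·52.0 + 0.09·18.6 + 0.34·31.0 + 0.25·8.0 + 0.24·27.0) / (0.25 + 0.09 + 0.34 + 0.25 + 0.24)
  = 33.6940 / 1.1700 = 28.80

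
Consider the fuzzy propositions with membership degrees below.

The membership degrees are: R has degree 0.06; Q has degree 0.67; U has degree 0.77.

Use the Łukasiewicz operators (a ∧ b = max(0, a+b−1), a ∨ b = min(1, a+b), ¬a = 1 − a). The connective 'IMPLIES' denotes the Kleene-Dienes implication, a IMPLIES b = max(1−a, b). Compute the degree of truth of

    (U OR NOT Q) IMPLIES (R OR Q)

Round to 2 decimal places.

0.73

NOT Q = 1 − 0.67 = 0.33
U OR NOT Q = min(1, a+b) on (0.77, 0.33) = 1.00
R OR Q = min(1, a+b) on (0.06, 0.67) = 0.73
(U OR NOT Q) IMPLIES (R OR Q)  [Kleene-Dienes: max(1−a, b)] with a=1.00, b=0.73 → 0.73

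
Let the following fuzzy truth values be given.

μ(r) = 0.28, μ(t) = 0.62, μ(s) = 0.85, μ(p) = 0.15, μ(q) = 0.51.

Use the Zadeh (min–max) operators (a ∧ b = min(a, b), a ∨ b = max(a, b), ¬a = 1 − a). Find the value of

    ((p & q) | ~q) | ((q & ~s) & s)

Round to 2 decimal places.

p & q = min(a, b) on (0.15, 0.51) = 0.15
~q = 1 − 0.51 = 0.49
(p & q) | ~q = max(a, b) on (0.15, 0.49) = 0.49
~s = 1 − 0.85 = 0.15
q & ~s = min(a, b) on (0.51, 0.15) = 0.15
(q & ~s) & s = min(a, b) on (0.15, 0.85) = 0.15
((p & q) | ~q) | ((q & ~s) & s) = max(a, b) on (0.49, 0.15) = 0.49

0.49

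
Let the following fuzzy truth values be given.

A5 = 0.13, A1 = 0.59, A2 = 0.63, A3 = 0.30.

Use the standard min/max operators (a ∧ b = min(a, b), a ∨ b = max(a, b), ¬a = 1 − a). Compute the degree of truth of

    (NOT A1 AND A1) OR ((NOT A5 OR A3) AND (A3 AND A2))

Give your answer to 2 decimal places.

0.41

NOT A1 = 1 − 0.59 = 0.41
NOT A1 AND A1 = min(a, b) on (0.41, 0.59) = 0.41
NOT A5 = 1 − 0.13 = 0.87
NOT A5 OR A3 = max(a, b) on (0.87, 0.30) = 0.87
A3 AND A2 = min(a, b) on (0.30, 0.63) = 0.30
(NOT A5 OR A3) AND (A3 AND A2) = min(a, b) on (0.87, 0.30) = 0.30
(NOT A1 AND A1) OR ((NOT A5 OR A3) AND (A3 AND A2)) = max(a, b) on (0.41, 0.30) = 0.41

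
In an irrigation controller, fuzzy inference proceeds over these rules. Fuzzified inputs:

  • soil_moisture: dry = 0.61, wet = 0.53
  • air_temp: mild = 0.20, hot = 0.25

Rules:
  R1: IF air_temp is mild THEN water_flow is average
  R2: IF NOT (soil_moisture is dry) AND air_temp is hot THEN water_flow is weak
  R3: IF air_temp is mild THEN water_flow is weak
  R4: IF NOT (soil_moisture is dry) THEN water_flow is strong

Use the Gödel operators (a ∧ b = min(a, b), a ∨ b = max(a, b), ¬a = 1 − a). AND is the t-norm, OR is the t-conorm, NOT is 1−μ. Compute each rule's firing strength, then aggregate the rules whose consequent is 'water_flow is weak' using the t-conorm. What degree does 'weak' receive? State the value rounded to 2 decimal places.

R1: mild=0.20 → w = 0.20
R2: ¬dry=1−0.61=0.39, hot=0.25; AND[min(a, b)] → w = 0.25
R3: mild=0.20 → w = 0.20
R4: ¬dry=1−0.61=0.39 → w = 0.39
Rules with consequent 'weak': {R2, R3} → strengths 0.25, 0.20
Aggregate via t-conorm [max(a, b)]: 0.25

0.25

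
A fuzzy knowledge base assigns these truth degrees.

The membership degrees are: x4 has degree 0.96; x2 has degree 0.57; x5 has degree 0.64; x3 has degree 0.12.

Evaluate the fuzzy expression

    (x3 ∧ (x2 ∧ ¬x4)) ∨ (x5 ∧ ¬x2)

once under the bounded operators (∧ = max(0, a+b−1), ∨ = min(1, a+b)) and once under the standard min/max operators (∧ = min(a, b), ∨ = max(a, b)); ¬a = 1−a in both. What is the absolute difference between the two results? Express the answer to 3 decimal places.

Under bounded:
  ¬x4 = 1 − 0.96 = 0.04
  x2 ∧ ¬x4 = max(0, a+b−1) on (0.57, 0.04) = 0.00
  x3 ∧ (x2 ∧ ¬x4) = max(0, a+b−1) on (0.12, 0.00) = 0.00
  ¬x2 = 1 − 0.57 = 0.43
  x5 ∧ ¬x2 = max(0, a+b−1) on (0.64, 0.43) = 0.07
  (x3 ∧ (x2 ∧ ¬x4)) ∨ (x5 ∧ ¬x2) = min(1, a+b) on (0.00, 0.07) = 0.07
  → value = 0.0700
Under standard min/max:
  ¬x4 = 1 − 0.96 = 0.04
  x2 ∧ ¬x4 = min(a, b) on (0.57, 0.04) = 0.04
  x3 ∧ (x2 ∧ ¬x4) = min(a, b) on (0.12, 0.04) = 0.04
  ¬x2 = 1 − 0.57 = 0.43
  x5 ∧ ¬x2 = min(a, b) on (0.64, 0.43) = 0.43
  (x3 ∧ (x2 ∧ ¬x4)) ∨ (x5 ∧ ¬x2) = max(a, b) on (0.04, 0.43) = 0.43
  → value = 0.4300
|0.0700 − 0.4300| = 0.360

0.360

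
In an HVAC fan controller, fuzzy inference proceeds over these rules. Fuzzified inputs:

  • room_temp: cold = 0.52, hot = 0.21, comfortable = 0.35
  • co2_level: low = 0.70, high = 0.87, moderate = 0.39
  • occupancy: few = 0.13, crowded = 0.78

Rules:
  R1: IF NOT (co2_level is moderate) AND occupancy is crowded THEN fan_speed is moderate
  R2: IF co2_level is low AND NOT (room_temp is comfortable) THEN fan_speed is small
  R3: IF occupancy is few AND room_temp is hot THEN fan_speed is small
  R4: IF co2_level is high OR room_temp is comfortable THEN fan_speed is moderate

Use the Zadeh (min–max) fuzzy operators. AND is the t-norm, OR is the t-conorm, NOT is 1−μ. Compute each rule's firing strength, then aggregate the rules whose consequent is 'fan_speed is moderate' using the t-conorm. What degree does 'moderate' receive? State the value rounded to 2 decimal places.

0.87

R1: ¬moderate=1−0.39=0.61, crowded=0.78; AND[min(a, b)] → w = 0.61
R2: low=0.70, ¬comfortable=1−0.35=0.65; AND[min(a, b)] → w = 0.65
R3: few=0.13, hot=0.21; AND[min(a, b)] → w = 0.13
R4: high=0.87, comfortable=0.35; OR[max(a, b)] → w = 0.87
Rules with consequent 'moderate': {R1, R4} → strengths 0.61, 0.87
Aggregate via t-conorm [max(a, b)]: 0.87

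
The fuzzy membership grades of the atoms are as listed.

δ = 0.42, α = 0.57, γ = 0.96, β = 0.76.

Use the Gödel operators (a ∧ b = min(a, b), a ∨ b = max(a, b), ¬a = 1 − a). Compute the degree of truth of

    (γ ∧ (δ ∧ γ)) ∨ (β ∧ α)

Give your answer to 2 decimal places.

0.57

δ ∧ γ = min(a, b) on (0.42, 0.96) = 0.42
γ ∧ (δ ∧ γ) = min(a, b) on (0.96, 0.42) = 0.42
β ∧ α = min(a, b) on (0.76, 0.57) = 0.57
(γ ∧ (δ ∧ γ)) ∨ (β ∧ α) = max(a, b) on (0.42, 0.57) = 0.57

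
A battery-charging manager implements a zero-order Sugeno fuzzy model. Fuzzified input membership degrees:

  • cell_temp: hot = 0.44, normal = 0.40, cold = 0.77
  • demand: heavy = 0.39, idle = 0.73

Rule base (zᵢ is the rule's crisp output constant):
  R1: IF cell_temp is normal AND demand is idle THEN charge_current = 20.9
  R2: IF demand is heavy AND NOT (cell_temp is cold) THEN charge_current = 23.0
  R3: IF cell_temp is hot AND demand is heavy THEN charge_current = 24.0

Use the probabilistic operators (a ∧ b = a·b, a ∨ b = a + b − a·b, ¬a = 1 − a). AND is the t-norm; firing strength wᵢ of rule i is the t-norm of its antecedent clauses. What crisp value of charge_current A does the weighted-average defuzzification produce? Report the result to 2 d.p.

22.20

R1 (z=20.9): normal=0.40, idle=0.73; AND[a·b] → w = 0.2920
R2 (z=23.0): heavy=0.39, ¬cold=1−0.77=0.23; AND[a·b] → w = 0.0897
R3 (z=24.0): hot=0.44, heavy=0.39; AND[a·b] → w = 0.1716
Weighted average = (0.2920·20.9 + 0.0897·23.0 + 0.1716·24.0) / (0.2920 + 0.0897 + 0.1716)
  = 12.2843 / 0.5533 = 22.20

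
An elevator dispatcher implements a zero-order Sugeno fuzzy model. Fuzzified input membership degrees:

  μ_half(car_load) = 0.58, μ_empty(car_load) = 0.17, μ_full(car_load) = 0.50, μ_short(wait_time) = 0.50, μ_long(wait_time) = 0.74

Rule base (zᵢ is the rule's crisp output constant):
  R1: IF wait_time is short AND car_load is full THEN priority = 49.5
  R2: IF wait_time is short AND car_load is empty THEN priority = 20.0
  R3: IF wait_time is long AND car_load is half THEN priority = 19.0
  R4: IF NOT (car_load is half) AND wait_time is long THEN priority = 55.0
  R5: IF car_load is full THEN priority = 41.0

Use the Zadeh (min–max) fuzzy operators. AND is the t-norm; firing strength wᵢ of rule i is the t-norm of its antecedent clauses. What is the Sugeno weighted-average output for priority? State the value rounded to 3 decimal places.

38.143

R1 (z=49.5): short=0.50, full=0.50; AND[min(a, b)] → w = 0.50
R2 (z=20.0): short=0.50, empty=0.17; AND[min(a, b)] → w = 0.17
R3 (z=19.0): long=0.74, half=0.58; AND[min(a, b)] → w = 0.58
R4 (z=55.0): ¬half=1−0.58=0.42, long=0.74; AND[min(a, b)] → w = 0.42
R5 (z=41.0): full=0.50 → w = 0.50
Weighted average = (0.50·49.5 + 0.17·20.0 + 0.58·19.0 + 0.42·55.0 + 0.50·41.0) / (0.50 + 0.17 + 0.58 + 0.42 + 0.50)
  = 82.7700 / 2.1700 = 38.143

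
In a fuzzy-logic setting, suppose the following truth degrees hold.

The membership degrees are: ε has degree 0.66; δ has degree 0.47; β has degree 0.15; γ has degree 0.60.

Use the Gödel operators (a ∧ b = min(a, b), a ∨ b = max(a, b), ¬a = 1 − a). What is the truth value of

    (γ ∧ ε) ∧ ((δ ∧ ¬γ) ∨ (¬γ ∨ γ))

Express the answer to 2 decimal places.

γ ∧ ε = min(a, b) on (0.60, 0.66) = 0.60
¬γ = 1 − 0.60 = 0.40
δ ∧ ¬γ = min(a, b) on (0.47, 0.40) = 0.40
¬γ = 1 − 0.60 = 0.40
¬γ ∨ γ = max(a, b) on (0.40, 0.60) = 0.60
(δ ∧ ¬γ) ∨ (¬γ ∨ γ) = max(a, b) on (0.40, 0.60) = 0.60
(γ ∧ ε) ∧ ((δ ∧ ¬γ) ∨ (¬γ ∨ γ)) = min(a, b) on (0.60, 0.60) = 0.60

0.60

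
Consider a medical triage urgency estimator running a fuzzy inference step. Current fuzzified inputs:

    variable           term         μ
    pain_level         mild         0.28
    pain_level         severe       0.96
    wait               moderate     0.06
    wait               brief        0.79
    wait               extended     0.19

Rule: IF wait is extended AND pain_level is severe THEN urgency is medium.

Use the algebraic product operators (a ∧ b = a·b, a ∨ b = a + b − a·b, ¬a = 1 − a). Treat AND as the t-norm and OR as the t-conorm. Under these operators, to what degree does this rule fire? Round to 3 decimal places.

0.182

firing strength: extended=0.19, severe=0.96; AND[a·b] → w = 0.1824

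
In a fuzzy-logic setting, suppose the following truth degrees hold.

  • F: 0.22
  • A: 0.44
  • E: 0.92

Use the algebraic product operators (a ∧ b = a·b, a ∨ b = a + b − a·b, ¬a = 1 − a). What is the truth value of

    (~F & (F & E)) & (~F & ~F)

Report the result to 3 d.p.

0.096

~F = 1 − 0.2200 = 0.7800
F & E = a·b on (0.2200, 0.9200) = 0.2024
~F & (F & E) = a·b on (0.7800, 0.2024) = 0.1579
~F = 1 − 0.2200 = 0.7800
~F = 1 − 0.2200 = 0.7800
~F & ~F = a·b on (0.7800, 0.7800) = 0.6084
(~F & (F & E)) & (~F & ~F) = a·b on (0.1579, 0.6084) = 0.0960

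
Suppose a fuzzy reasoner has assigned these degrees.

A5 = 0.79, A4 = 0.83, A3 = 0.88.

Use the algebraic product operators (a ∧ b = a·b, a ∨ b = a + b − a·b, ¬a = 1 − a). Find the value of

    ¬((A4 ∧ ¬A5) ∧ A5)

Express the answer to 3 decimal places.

¬A5 = 1 − 0.7900 = 0.2100
A4 ∧ ¬A5 = a·b on (0.8300, 0.2100) = 0.1743
(A4 ∧ ¬A5) ∧ A5 = a·b on (0.1743, 0.7900) = 0.1377
¬((A4 ∧ ¬A5) ∧ A5) = 1 − 0.1377 = 0.8623

0.862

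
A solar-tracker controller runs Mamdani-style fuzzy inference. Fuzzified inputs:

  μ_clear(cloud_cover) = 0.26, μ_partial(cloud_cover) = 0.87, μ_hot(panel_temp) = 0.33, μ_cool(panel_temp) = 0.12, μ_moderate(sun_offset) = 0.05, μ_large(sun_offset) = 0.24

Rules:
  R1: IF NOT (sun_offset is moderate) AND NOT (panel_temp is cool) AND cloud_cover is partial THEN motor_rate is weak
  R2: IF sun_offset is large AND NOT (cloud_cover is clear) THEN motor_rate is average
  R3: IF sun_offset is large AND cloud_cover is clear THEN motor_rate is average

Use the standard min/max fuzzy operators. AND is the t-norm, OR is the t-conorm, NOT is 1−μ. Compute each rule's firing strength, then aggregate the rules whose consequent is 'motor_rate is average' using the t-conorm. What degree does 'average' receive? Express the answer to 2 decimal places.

R1: ¬moderate=1−0.05=0.95, ¬cool=1−0.12=0.88, partial=0.87; AND[min(a, b)] → w = 0.87
R2: large=0.24, ¬clear=1−0.26=0.74; AND[min(a, b)] → w = 0.24
R3: large=0.24, clear=0.26; AND[min(a, b)] → w = 0.24
Rules with consequent 'average': {R2, R3} → strengths 0.24, 0.24
Aggregate via t-conorm [max(a, b)]: 0.24

0.24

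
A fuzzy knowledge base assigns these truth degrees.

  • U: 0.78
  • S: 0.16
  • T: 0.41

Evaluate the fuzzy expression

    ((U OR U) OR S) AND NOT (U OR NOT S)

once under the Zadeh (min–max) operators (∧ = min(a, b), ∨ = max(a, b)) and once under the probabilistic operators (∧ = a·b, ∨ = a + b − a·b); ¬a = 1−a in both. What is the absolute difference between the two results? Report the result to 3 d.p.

Under Zadeh (min–max):
  U OR U = max(a, b) on (0.78, 0.78) = 0.78
  (U OR U) OR S = max(a, b) on (0.78, 0.16) = 0.78
  NOT S = 1 − 0.16 = 0.84
  U OR NOT S = max(a, b) on (0.78, 0.84) = 0.84
  NOT (U OR NOT S) = 1 − 0.84 = 0.16
  ((U OR U) OR S) AND NOT (U OR NOT S) = min(a, b) on (0.78, 0.16) = 0.16
  → value = 0.1600
Under probabilistic:
  U OR U = a + b − a·b on (0.7800, 0.7800) = 0.9516
  (U OR U) OR S = a + b − a·b on (0.9516, 0.1600) = 0.9593
  NOT S = 1 − 0.1600 = 0.8400
  U OR NOT S = a + b − a·b on (0.7800, 0.8400) = 0.9648
  NOT (U OR NOT S) = 1 − 0.9648 = 0.0352
  ((U OR U) OR S) AND NOT (U OR NOT S) = a·b on (0.9593, 0.0352) = 0.0338
  → value = 0.0338
|0.1600 − 0.0338| = 0.126

0.126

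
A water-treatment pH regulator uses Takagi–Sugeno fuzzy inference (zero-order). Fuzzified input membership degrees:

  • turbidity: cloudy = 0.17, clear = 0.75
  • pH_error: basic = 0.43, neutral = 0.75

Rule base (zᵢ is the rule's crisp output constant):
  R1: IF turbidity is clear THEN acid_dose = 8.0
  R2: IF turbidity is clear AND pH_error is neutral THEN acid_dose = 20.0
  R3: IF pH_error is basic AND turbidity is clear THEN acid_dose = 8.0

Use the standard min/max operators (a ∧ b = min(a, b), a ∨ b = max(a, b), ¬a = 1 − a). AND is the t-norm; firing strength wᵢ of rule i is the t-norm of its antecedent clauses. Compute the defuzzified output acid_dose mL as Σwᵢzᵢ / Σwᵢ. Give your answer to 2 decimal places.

R1 (z=8.0): clear=0.75 → w = 0.75
R2 (z=20.0): clear=0.75, neutral=0.75; AND[min(a, b)] → w = 0.75
R3 (z=8.0): basic=0.43, clear=0.75; AND[min(a, b)] → w = 0.43
Weighted average = (0.75·8.0 + 0.75·20.0 + 0.43·8.0) / (0.75 + 0.75 + 0.43)
  = 24.4400 / 1.9300 = 12.66

12.66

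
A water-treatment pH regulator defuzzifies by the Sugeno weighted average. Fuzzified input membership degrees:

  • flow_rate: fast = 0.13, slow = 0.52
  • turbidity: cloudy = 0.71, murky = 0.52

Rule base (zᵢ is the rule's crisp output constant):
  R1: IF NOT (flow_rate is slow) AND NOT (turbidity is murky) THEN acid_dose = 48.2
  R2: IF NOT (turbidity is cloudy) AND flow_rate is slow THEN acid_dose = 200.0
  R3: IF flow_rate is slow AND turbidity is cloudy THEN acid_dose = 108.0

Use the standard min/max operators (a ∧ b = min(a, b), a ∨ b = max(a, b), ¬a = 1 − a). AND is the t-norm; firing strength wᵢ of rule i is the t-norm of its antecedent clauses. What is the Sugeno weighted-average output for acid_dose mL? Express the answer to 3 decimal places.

106.431

R1 (z=48.2): ¬slow=1−0.52=0.48, ¬murky=1−0.52=0.48; AND[min(a, b)] → w = 0.48
R2 (z=200.0): ¬cloudy=1−0.71=0.29, slow=0.52; AND[min(a, b)] → w = 0.29
R3 (z=108.0): slow=0.52, cloudy=0.71; AND[min(a, b)] → w = 0.52
Weighted average = (0.48·48.2 + 0.29·200.0 + 0.52·108.0) / (0.48 + 0.29 + 0.52)
  = 137.2960 / 1.2900 = 106.431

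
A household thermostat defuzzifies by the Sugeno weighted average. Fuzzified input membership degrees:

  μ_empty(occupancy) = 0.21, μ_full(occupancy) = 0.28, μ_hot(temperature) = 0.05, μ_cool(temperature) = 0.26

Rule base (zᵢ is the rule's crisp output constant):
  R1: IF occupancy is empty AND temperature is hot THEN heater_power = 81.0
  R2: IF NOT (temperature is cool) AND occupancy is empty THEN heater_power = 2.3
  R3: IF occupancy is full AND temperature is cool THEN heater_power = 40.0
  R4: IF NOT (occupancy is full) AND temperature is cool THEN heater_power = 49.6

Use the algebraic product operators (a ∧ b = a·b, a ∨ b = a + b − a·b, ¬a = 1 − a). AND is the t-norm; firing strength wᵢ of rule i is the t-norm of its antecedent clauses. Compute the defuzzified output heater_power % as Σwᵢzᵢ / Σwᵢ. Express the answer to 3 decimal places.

R1 (z=81.0): empty=0.21, hot=0.05; AND[a·b] → w = 0.0105
R2 (z=2.3): ¬cool=1−0.26=0.74, empty=0.21; AND[a·b] → w = 0.1554
R3 (z=40.0): full=0.28, cool=0.26; AND[a·b] → w = 0.0728
R4 (z=49.6): ¬full=1−0.28=0.72, cool=0.26; AND[a·b] → w = 0.1872
Weighted average = (0.0105·81.0 + 0.1554·2.3 + 0.0728·40.0 + 0.1872·49.6) / (0.0105 + 0.1554 + 0.0728 + 0.1872)
  = 13.4050 / 0.4259 = 31.475

31.475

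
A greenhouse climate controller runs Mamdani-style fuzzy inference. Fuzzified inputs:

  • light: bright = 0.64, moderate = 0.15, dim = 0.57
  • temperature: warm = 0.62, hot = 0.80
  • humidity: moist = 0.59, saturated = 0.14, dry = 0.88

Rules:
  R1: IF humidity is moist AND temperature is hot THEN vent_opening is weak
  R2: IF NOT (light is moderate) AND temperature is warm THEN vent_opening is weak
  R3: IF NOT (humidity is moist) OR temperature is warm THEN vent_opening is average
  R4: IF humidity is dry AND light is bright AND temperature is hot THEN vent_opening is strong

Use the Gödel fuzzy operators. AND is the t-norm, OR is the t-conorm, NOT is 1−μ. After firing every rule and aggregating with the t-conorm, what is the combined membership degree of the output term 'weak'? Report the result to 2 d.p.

R1: moist=0.59, hot=0.80; AND[min(a, b)] → w = 0.59
R2: ¬moderate=1−0.15=0.85, warm=0.62; AND[min(a, b)] → w = 0.62
R3: ¬moist=1−0.59=0.41, warm=0.62; OR[max(a, b)] → w = 0.62
R4: dry=0.88, bright=0.64, hot=0.80; AND[min(a, b)] → w = 0.64
Rules with consequent 'weak': {R1, R2} → strengths 0.59, 0.62
Aggregate via t-conorm [max(a, b)]: 0.62

0.62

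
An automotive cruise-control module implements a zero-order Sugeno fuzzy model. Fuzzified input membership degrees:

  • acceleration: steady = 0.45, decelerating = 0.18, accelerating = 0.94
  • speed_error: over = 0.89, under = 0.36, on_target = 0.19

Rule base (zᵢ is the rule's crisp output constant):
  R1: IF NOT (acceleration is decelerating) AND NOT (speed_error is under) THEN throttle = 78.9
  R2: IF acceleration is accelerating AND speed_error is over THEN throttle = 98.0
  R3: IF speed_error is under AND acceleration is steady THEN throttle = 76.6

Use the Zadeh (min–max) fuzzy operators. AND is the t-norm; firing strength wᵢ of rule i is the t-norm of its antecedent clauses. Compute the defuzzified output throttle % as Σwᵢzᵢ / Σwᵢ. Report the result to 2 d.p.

R1 (z=78.9): ¬decelerating=1−0.18=0.82, ¬under=1−0.36=0.64; AND[min(a, b)] → w = 0.64
R2 (z=98.0): accelerating=0.94, over=0.89; AND[min(a, b)] → w = 0.89
R3 (z=76.6): under=0.36, steady=0.45; AND[min(a, b)] → w = 0.36
Weighted average = (0.64·78.9 + 0.89·98.0 + 0.36·76.6) / (0.64 + 0.89 + 0.36)
  = 165.2920 / 1.8900 = 87.46

87.46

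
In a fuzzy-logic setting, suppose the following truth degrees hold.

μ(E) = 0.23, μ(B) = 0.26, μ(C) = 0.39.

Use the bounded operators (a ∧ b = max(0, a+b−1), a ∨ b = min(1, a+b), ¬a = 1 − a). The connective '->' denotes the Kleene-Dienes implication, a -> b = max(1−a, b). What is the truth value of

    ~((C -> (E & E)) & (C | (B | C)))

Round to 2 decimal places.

0.39

E & E = max(0, a+b−1) on (0.23, 0.23) = 0.00
C -> (E & E)  [Kleene-Dienes: max(1−a, b)] with a=0.39, b=0.00 → 0.61
B | C = min(1, a+b) on (0.26, 0.39) = 0.65
C | (B | C) = min(1, a+b) on (0.39, 0.65) = 1.00
(C -> (E & E)) & (C | (B | C)) = max(0, a+b−1) on (0.61, 1.00) = 0.61
~((C -> (E & E)) & (C | (B | C))) = 1 − 0.61 = 0.39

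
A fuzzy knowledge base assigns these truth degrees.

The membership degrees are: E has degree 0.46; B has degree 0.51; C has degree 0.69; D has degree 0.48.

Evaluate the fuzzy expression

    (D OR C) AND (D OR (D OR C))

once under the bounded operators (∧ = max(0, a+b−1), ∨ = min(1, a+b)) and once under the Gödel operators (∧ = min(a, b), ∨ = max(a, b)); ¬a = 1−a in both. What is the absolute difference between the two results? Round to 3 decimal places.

Under bounded:
  D OR C = min(1, a+b) on (0.48, 0.69) = 1.00
  D OR C = min(1, a+b) on (0.48, 0.69) = 1.00
  D OR (D OR C) = min(1, a+b) on (0.48, 1.00) = 1.00
  (D OR C) AND (D OR (D OR C)) = max(0, a+b−1) on (1.00, 1.00) = 1.00
  → value = 1.0000
Under Gödel:
  D OR C = max(a, b) on (0.48, 0.69) = 0.69
  D OR C = max(a, b) on (0.48, 0.69) = 0.69
  D OR (D OR C) = max(a, b) on (0.48, 0.69) = 0.69
  (D OR C) AND (D OR (D OR C)) = min(a, b) on (0.69, 0.69) = 0.69
  → value = 0.6900
|1.0000 − 0.6900| = 0.310

0.310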